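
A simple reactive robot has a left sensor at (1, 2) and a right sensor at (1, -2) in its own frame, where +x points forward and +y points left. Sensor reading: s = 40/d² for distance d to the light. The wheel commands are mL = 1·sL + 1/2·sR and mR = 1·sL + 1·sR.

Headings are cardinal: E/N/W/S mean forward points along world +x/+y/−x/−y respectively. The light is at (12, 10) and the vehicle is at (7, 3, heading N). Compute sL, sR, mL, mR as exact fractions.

left sensor world pos  = (5, 4); dL² = 85
right sensor world pos = (9, 4); dR² = 45
sL = 40/85 = 8/17
sR = 40/45 = 8/9
mL = 1·sL + 1/2·sR = 140/153
mR = 1·sL + 1·sR = 208/153

8/17 8/9 140/153 208/153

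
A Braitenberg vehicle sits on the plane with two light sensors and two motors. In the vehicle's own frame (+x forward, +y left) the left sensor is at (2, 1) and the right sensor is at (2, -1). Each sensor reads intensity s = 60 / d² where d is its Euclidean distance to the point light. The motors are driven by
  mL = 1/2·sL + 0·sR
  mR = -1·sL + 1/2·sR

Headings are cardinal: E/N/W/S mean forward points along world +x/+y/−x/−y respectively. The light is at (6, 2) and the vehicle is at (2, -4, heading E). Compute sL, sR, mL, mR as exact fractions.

left sensor world pos  = (4, -3); dL² = 29
right sensor world pos = (4, -5); dR² = 53
sL = 60/29 = 60/29
sR = 60/53 = 60/53
mL = 1/2·sL + 0·sR = 30/29
mR = -1·sL + 1/2·sR = -2310/1537

60/29 60/53 30/29 -2310/1537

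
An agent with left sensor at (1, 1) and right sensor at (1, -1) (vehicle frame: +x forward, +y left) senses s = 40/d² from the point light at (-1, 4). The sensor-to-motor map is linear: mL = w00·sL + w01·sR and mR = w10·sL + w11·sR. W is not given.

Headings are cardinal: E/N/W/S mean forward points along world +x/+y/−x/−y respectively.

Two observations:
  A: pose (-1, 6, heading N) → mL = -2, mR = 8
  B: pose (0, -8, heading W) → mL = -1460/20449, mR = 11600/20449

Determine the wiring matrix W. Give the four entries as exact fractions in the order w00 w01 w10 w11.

-1 1/2 1 1

obs A: pose=(-1,6,N) → sL=4, sR=4, mL=-2, mR=8
obs B: pose=(0,-8,W) → sL=40/169, sR=40/121, mL=-1460/20449, mR=11600/20449
sensor matrix S = [[4, 4], [40/169, 40/121]]; det S = 7680/20449
solve [mL_A; mL_B] = S·[w00; w01] and [mR_A; mR_B] = S·[w10; w11]:
  w00 = -1, w01 = 1/2, w10 = 1, w11 = 1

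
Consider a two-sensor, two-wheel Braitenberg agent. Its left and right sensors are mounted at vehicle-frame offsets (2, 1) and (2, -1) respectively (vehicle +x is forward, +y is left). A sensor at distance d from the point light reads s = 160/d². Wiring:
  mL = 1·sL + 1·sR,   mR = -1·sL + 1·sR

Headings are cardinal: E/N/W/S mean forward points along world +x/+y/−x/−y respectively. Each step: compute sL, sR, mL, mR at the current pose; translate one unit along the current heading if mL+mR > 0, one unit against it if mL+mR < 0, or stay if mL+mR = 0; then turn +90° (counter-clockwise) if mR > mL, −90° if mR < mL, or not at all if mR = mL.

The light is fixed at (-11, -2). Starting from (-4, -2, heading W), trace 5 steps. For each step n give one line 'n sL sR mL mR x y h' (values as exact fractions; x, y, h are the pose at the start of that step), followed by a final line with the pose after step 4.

0 80/13 80/13 160/13 0 -4 -2 W
1 160/29 160/53 13120/1537 -3840/1537 -5 -2 N
2 40/17 5/2 165/34 5/34 -5 -1 E
3 32/13 160/37 3264/481 896/481 -4 -1 S
4 80/13 80/13 160/13 0 -4 -2 W
final -5 -2 N

n=0: pose=(-4,-2,W); sL=80/13, sR=80/13; mL=160/13, mR=0; mL+mR=160/13 → advance +1; mR−mL=-160/13 → turn -1·90°
n=1: pose=(-5,-2,N); sL=160/29, sR=160/53; mL=13120/1537, mR=-3840/1537; mL+mR=320/53 → advance +1; mR−mL=-320/29 → turn -1·90°
n=2: pose=(-5,-1,E); sL=40/17, sR=5/2; mL=165/34, mR=5/34; mL+mR=5 → advance +1; mR−mL=-80/17 → turn -1·90°
n=3: pose=(-4,-1,S); sL=32/13, sR=160/37; mL=3264/481, mR=896/481; mL+mR=320/37 → advance +1; mR−mL=-64/13 → turn -1·90°
n=4: pose=(-4,-2,W); sL=80/13, sR=80/13; mL=160/13, mR=0; mL+mR=160/13 → advance +1; mR−mL=-160/13 → turn -1·90°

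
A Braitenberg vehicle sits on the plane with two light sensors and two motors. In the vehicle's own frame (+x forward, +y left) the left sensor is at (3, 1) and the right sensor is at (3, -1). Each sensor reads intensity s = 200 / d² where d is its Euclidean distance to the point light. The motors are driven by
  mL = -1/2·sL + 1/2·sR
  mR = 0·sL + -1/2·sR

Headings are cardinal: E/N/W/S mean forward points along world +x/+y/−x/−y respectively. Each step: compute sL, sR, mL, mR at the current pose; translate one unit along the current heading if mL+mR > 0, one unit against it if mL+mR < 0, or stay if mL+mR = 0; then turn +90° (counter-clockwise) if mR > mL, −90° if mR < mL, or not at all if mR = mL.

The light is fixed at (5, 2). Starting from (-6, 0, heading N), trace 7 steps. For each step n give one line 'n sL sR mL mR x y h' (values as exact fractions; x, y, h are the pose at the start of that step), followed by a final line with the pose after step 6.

0 40/29 200/101 880/2929 -100/101 -6 0 N
1 50/17 5/2 -15/68 -5/4 -6 -1 E
2 200/157 40/41 -960/6437 -20/41 -7 -1 S
3 100/117 100/113 200/13221 -50/113 -7 0 W
4 40/29 200/101 880/2929 -100/101 -6 0 N
5 50/17 5/2 -15/68 -5/4 -6 -1 E
6 200/157 40/41 -960/6437 -20/41 -7 -1 S
final -7 0 W

n=0: pose=(-6,0,N); sL=40/29, sR=200/101; mL=880/2929, mR=-100/101; mL+mR=-20/29 → advance -1; mR−mL=-3780/2929 → turn -1·90°
n=1: pose=(-6,-1,E); sL=50/17, sR=5/2; mL=-15/68, mR=-5/4; mL+mR=-25/17 → advance -1; mR−mL=-35/34 → turn -1·90°
n=2: pose=(-7,-1,S); sL=200/157, sR=40/41; mL=-960/6437, mR=-20/41; mL+mR=-100/157 → advance -1; mR−mL=-2180/6437 → turn -1·90°
n=3: pose=(-7,0,W); sL=100/117, sR=100/113; mL=200/13221, mR=-50/113; mL+mR=-50/117 → advance -1; mR−mL=-6050/13221 → turn -1·90°
n=4: pose=(-6,0,N); sL=40/29, sR=200/101; mL=880/2929, mR=-100/101; mL+mR=-20/29 → advance -1; mR−mL=-3780/2929 → turn -1·90°
n=5: pose=(-6,-1,E); sL=50/17, sR=5/2; mL=-15/68, mR=-5/4; mL+mR=-25/17 → advance -1; mR−mL=-35/34 → turn -1·90°
n=6: pose=(-7,-1,S); sL=200/157, sR=40/41; mL=-960/6437, mR=-20/41; mL+mR=-100/157 → advance -1; mR−mL=-2180/6437 → turn -1·90°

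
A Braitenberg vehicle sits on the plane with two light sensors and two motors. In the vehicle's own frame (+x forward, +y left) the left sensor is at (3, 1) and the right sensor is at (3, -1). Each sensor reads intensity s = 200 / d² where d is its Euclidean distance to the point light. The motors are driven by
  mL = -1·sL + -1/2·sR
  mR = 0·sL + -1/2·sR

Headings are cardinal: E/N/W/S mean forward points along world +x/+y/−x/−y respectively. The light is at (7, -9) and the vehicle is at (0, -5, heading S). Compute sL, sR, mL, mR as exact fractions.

left sensor world pos  = (1, -8); dL² = 37
right sensor world pos = (-1, -8); dR² = 65
sL = 200/37 = 200/37
sR = 200/65 = 40/13
mL = -1·sL + -1/2·sR = -3340/481
mR = 0·sL + -1/2·sR = -20/13

200/37 40/13 -3340/481 -20/13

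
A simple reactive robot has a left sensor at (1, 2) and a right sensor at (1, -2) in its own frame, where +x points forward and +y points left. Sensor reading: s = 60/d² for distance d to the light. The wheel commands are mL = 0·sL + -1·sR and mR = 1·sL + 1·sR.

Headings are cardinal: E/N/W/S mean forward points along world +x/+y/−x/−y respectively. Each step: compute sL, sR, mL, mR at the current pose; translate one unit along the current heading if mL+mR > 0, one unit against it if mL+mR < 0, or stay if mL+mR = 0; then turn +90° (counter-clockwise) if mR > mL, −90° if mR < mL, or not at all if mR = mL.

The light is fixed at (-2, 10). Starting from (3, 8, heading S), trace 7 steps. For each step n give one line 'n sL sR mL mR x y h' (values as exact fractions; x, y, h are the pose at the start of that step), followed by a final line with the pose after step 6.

0 30/29 10/3 -10/3 380/87 3 8 S
1 60/37 60/61 -60/61 5880/2257 3 7 E
2 3 15/17 -15/17 66/17 4 7 N
3 60/41 12/5 -12/5 792/205 4 8 W
4 30/29 10/3 -10/3 380/87 3 8 S
5 60/37 60/61 -60/61 5880/2257 3 7 E
6 3 15/17 -15/17 66/17 4 7 N
final 4 8 W

n=0: pose=(3,8,S); sL=30/29, sR=10/3; mL=-10/3, mR=380/87; mL+mR=30/29 → advance +1; mR−mL=670/87 → turn +1·90°
n=1: pose=(3,7,E); sL=60/37, sR=60/61; mL=-60/61, mR=5880/2257; mL+mR=60/37 → advance +1; mR−mL=8100/2257 → turn +1·90°
n=2: pose=(4,7,N); sL=3, sR=15/17; mL=-15/17, mR=66/17; mL+mR=3 → advance +1; mR−mL=81/17 → turn +1·90°
n=3: pose=(4,8,W); sL=60/41, sR=12/5; mL=-12/5, mR=792/205; mL+mR=60/41 → advance +1; mR−mL=1284/205 → turn +1·90°
n=4: pose=(3,8,S); sL=30/29, sR=10/3; mL=-10/3, mR=380/87; mL+mR=30/29 → advance +1; mR−mL=670/87 → turn +1·90°
n=5: pose=(3,7,E); sL=60/37, sR=60/61; mL=-60/61, mR=5880/2257; mL+mR=60/37 → advance +1; mR−mL=8100/2257 → turn +1·90°
n=6: pose=(4,7,N); sL=3, sR=15/17; mL=-15/17, mR=66/17; mL+mR=3 → advance +1; mR−mL=81/17 → turn +1·90°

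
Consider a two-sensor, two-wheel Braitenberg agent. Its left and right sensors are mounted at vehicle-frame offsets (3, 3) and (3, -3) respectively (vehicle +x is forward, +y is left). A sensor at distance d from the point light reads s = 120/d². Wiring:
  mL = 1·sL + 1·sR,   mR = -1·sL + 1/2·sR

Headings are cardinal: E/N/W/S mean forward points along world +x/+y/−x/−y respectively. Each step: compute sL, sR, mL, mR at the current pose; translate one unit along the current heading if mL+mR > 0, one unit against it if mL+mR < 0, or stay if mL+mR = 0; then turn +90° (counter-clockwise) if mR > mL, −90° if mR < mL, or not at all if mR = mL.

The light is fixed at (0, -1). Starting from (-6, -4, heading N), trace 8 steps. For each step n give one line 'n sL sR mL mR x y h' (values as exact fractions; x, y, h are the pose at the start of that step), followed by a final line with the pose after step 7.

n=0: pose=(-6,-4,N); sL=40/27, sR=40/3; mL=400/27, mR=140/27; mL+mR=20 → advance +1; mR−mL=-260/27 → turn -1·90°
n=1: pose=(-6,-3,E); sL=12, sR=60/17; mL=264/17, mR=-174/17; mL+mR=90/17 → advance +1; mR−mL=-438/17 → turn -1·90°
n=2: pose=(-5,-3,S); sL=120/29, sR=120/89; mL=14160/2581, mR=-8940/2581; mL+mR=180/89 → advance +1; mR−mL=-23100/2581 → turn -1·90°
n=3: pose=(-5,-4,W); sL=6/5, sR=15/8; mL=123/40, mR=-21/80; mL+mR=45/16 → advance +1; mR−mL=-267/80 → turn -1·90°
n=4: pose=(-6,-4,N); sL=40/27, sR=40/3; mL=400/27, mR=140/27; mL+mR=20 → advance +1; mR−mL=-260/27 → turn -1·90°
n=5: pose=(-6,-3,E); sL=12, sR=60/17; mL=264/17, mR=-174/17; mL+mR=90/17 → advance +1; mR−mL=-438/17 → turn -1·90°
n=6: pose=(-5,-3,S); sL=120/29, sR=120/89; mL=14160/2581, mR=-8940/2581; mL+mR=180/89 → advance +1; mR−mL=-23100/2581 → turn -1·90°
n=7: pose=(-5,-4,W); sL=6/5, sR=15/8; mL=123/40, mR=-21/80; mL+mR=45/16 → advance +1; mR−mL=-267/80 → turn -1·90°

0 40/27 40/3 400/27 140/27 -6 -4 N
1 12 60/17 264/17 -174/17 -6 -3 E
2 120/29 120/89 14160/2581 -8940/2581 -5 -3 S
3 6/5 15/8 123/40 -21/80 -5 -4 W
4 40/27 40/3 400/27 140/27 -6 -4 N
5 12 60/17 264/17 -174/17 -6 -3 E
6 120/29 120/89 14160/2581 -8940/2581 -5 -3 S
7 6/5 15/8 123/40 -21/80 -5 -4 W
final -6 -4 N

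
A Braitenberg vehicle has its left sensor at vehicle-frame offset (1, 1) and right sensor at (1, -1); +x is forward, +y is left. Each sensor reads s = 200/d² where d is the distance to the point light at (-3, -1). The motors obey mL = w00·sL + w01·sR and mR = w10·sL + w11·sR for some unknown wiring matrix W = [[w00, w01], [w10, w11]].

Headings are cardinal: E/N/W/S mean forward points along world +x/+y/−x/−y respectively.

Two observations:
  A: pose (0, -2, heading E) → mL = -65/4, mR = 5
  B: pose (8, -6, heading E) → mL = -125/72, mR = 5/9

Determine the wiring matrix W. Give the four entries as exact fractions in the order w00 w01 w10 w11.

-1/2 -1 0 1/2

obs A: pose=(0,-2,E) → sL=25/2, sR=10, mL=-65/4, mR=5
obs B: pose=(8,-6,E) → sL=5/4, sR=10/9, mL=-125/72, mR=5/9
sensor matrix S = [[25/2, 10], [5/4, 10/9]]; det S = 25/18
solve [mL_A; mL_B] = S·[w00; w01] and [mR_A; mR_B] = S·[w10; w11]:
  w00 = -1/2, w01 = -1, w10 = 0, w11 = 1/2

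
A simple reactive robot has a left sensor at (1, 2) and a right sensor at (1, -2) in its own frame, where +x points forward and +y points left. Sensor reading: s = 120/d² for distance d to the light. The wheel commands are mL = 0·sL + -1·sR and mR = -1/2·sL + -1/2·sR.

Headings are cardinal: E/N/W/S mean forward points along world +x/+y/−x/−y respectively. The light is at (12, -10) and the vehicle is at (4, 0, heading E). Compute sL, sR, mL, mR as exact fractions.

120/193 120/113 -120/113 -18360/21809

left sensor world pos  = (5, 2); dL² = 193
right sensor world pos = (5, -2); dR² = 113
sL = 120/193 = 120/193
sR = 120/113 = 120/113
mL = 0·sL + -1·sR = -120/113
mR = -1/2·sL + -1/2·sR = -18360/21809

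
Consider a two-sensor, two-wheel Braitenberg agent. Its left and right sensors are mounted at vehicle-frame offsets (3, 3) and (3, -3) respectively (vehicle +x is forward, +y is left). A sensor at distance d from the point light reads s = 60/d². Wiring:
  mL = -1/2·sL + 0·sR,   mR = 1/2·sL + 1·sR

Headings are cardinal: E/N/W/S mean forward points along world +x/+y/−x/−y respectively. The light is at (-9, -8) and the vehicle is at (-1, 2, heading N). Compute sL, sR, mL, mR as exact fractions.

30/97 6/29 -15/97 1017/2813

left sensor world pos  = (-4, 5); dL² = 194
right sensor world pos = (2, 5); dR² = 290
sL = 60/194 = 30/97
sR = 60/290 = 6/29
mL = -1/2·sL + 0·sR = -15/97
mR = 1/2·sL + 1·sR = 1017/2813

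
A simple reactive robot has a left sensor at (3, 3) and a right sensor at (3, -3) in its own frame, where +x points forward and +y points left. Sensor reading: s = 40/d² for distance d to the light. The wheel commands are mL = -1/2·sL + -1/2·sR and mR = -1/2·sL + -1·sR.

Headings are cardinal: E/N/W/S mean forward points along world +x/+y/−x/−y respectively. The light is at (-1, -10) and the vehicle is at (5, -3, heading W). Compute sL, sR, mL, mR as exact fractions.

left sensor world pos  = (2, -6); dL² = 25
right sensor world pos = (2, 0); dR² = 109
sL = 40/25 = 8/5
sR = 40/109 = 40/109
mL = -1/2·sL + -1/2·sR = -536/545
mR = -1/2·sL + -1·sR = -636/545

8/5 40/109 -536/545 -636/545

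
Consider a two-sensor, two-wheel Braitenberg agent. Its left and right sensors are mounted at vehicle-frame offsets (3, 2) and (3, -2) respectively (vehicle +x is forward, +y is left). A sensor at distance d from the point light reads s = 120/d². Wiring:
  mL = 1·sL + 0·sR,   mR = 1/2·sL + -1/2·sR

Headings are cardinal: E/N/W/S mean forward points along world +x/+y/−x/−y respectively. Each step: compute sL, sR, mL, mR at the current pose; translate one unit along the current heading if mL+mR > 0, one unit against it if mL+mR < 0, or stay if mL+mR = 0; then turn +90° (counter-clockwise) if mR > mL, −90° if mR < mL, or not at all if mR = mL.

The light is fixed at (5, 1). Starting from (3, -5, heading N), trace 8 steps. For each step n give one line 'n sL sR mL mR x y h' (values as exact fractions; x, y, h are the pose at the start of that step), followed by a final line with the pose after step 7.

n=0: pose=(3,-5,N); sL=24/5, sR=40/3; mL=24/5, mR=-64/15; mL+mR=8/15 → advance +1; mR−mL=-136/15 → turn -1·90°
n=1: pose=(3,-4,E); sL=12, sR=12/5; mL=12, mR=24/5; mL+mR=84/5 → advance +1; mR−mL=-36/5 → turn -1·90°
n=2: pose=(4,-4,S); sL=24/13, sR=120/73; mL=24/13, mR=96/949; mL+mR=1848/949 → advance +1; mR−mL=-1656/949 → turn -1·90°
n=3: pose=(4,-5,W); sL=3/2, sR=15/4; mL=3/2, mR=-9/8; mL+mR=3/8 → advance +1; mR−mL=-21/8 → turn -1·90°
n=4: pose=(3,-5,N); sL=24/5, sR=40/3; mL=24/5, mR=-64/15; mL+mR=8/15 → advance +1; mR−mL=-136/15 → turn -1·90°
n=5: pose=(3,-4,E); sL=12, sR=12/5; mL=12, mR=24/5; mL+mR=84/5 → advance +1; mR−mL=-36/5 → turn -1·90°
n=6: pose=(4,-4,S); sL=24/13, sR=120/73; mL=24/13, mR=96/949; mL+mR=1848/949 → advance +1; mR−mL=-1656/949 → turn -1·90°
n=7: pose=(4,-5,W); sL=3/2, sR=15/4; mL=3/2, mR=-9/8; mL+mR=3/8 → advance +1; mR−mL=-21/8 → turn -1·90°

0 24/5 40/3 24/5 -64/15 3 -5 N
1 12 12/5 12 24/5 3 -4 E
2 24/13 120/73 24/13 96/949 4 -4 S
3 3/2 15/4 3/2 -9/8 4 -5 W
4 24/5 40/3 24/5 -64/15 3 -5 N
5 12 12/5 12 24/5 3 -4 E
6 24/13 120/73 24/13 96/949 4 -4 S
7 3/2 15/4 3/2 -9/8 4 -5 W
final 3 -5 N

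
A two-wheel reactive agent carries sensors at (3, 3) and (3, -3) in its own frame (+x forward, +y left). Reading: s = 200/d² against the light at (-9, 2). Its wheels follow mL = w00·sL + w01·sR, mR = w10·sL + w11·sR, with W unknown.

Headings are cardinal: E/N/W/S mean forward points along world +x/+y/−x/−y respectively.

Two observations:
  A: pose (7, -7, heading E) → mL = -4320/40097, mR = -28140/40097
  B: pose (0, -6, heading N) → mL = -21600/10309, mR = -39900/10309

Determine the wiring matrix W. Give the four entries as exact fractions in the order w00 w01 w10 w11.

-1 1 -1 -1/2

obs A: pose=(7,-7,E) → sL=200/397, sR=40/101, mL=-4320/40097, mR=-28140/40097
obs B: pose=(0,-6,N) → sL=200/61, sR=200/169, mL=-21600/10309, mR=-39900/10309
sensor matrix S = [[200/397, 40/101], [200/61, 200/169]]; det S = -290304000/413359973
solve [mL_A; mL_B] = S·[w00; w01] and [mR_A; mR_B] = S·[w10; w11]:
  w00 = -1, w01 = 1, w10 = -1, w11 = -1/2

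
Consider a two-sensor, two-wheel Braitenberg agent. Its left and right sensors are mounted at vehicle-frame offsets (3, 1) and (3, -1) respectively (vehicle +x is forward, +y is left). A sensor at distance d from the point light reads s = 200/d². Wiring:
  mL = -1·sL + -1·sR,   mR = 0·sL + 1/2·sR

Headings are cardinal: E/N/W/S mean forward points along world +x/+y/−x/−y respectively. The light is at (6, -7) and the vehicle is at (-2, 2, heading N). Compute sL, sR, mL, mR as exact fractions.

left sensor world pos  = (-3, 5); dL² = 225
right sensor world pos = (-1, 5); dR² = 193
sL = 200/225 = 8/9
sR = 200/193 = 200/193
mL = -1·sL + -1·sR = -3344/1737
mR = 0·sL + 1/2·sR = 100/193

8/9 200/193 -3344/1737 100/193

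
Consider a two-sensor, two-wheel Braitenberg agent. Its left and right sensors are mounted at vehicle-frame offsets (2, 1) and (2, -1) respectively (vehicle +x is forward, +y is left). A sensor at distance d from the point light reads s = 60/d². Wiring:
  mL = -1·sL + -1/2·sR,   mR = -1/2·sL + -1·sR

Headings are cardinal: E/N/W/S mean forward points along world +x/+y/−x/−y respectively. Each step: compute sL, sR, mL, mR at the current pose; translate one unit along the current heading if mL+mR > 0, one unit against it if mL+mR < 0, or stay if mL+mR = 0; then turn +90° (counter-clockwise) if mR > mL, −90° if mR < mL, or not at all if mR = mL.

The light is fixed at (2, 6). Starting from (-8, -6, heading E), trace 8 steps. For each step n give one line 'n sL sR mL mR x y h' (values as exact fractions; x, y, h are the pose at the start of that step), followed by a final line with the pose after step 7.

0 12/37 60/233 -3906/8621 -3618/8621 -8 -6 E
1 15/61 3/10 -483/1220 -129/305 -9 -6 N
2 4/15 60/277 -1558/4155 -1454/4155 -9 -7 E
3 6/29 30/121 -1161/3509 -1233/3509 -10 -7 N
4 60/269 12/65 -5514/17485 -5178/17485 -10 -8 E
5 3/17 5/24 -229/816 -121/408 -11 -8 N
6 60/317 60/377 -32130/119509 -30330/119509 -11 -9 E
7 30/197 30/169 -8025/33293 -8445/33293 -12 -9 N
final -12 -10 E

n=0: pose=(-8,-6,E); sL=12/37, sR=60/233; mL=-3906/8621, mR=-3618/8621; mL+mR=-7524/8621 → advance -1; mR−mL=288/8621 → turn +1·90°
n=1: pose=(-9,-6,N); sL=15/61, sR=3/10; mL=-483/1220, mR=-129/305; mL+mR=-999/1220 → advance -1; mR−mL=-33/1220 → turn -1·90°
n=2: pose=(-9,-7,E); sL=4/15, sR=60/277; mL=-1558/4155, mR=-1454/4155; mL+mR=-1004/1385 → advance -1; mR−mL=104/4155 → turn +1·90°
n=3: pose=(-10,-7,N); sL=6/29, sR=30/121; mL=-1161/3509, mR=-1233/3509; mL+mR=-2394/3509 → advance -1; mR−mL=-72/3509 → turn -1·90°
n=4: pose=(-10,-8,E); sL=60/269, sR=12/65; mL=-5514/17485, mR=-5178/17485; mL+mR=-10692/17485 → advance -1; mR−mL=336/17485 → turn +1·90°
n=5: pose=(-11,-8,N); sL=3/17, sR=5/24; mL=-229/816, mR=-121/408; mL+mR=-157/272 → advance -1; mR−mL=-13/816 → turn -1·90°
n=6: pose=(-11,-9,E); sL=60/317, sR=60/377; mL=-32130/119509, mR=-30330/119509; mL+mR=-62460/119509 → advance -1; mR−mL=1800/119509 → turn +1·90°
n=7: pose=(-12,-9,N); sL=30/197, sR=30/169; mL=-8025/33293, mR=-8445/33293; mL+mR=-16470/33293 → advance -1; mR−mL=-420/33293 → turn -1·90°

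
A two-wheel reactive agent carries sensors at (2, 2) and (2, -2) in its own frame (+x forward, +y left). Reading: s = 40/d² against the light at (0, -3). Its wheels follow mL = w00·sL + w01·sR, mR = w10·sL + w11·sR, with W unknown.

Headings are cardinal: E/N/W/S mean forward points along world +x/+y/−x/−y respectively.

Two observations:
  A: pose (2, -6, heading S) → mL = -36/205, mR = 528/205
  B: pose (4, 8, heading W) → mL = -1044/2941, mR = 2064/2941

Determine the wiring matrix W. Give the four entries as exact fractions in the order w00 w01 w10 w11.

obs A: pose=(2,-6,S) → sL=40/41, sR=8/5, mL=-36/205, mR=528/205
obs B: pose=(4,8,W) → sL=8/17, sR=40/173, mL=-1044/2941, mR=2064/2941
sensor matrix S = [[40/41, 8/5], [8/17, 40/173]]; det S = -317952/602905
solve [mL_A; mL_B] = S·[w00; w01] and [mR_A; mR_B] = S·[w10; w11]:
  w00 = -1, w01 = 1/2, w10 = 1, w11 = 1

-1 1/2 1 1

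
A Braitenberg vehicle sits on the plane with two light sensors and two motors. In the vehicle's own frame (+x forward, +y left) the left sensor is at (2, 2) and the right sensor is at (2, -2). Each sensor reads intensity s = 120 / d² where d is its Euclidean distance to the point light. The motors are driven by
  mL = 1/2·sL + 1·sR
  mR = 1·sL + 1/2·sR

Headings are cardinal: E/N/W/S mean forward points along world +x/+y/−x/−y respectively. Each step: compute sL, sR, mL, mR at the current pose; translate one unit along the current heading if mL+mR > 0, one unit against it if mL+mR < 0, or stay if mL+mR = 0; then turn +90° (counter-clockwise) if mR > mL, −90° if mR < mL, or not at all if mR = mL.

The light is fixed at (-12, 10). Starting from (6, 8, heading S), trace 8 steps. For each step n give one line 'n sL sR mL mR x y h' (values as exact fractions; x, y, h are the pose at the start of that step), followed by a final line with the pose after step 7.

0 15/52 15/34 1035/1768 225/442 6 8 S
1 120/281 120/257 49140/72217 47700/72217 6 7 W
2 60/113 60/181 12210/20453 14250/20453 5 7 N
3 120/241 8/15 2828/3615 2764/3615 5 8 W
4 30/49 10/27 895/1323 1055/1323 4 8 N
5 24/41 120/197 7284/8077 7188/8077 4 9 W
6 12/17 12/29 378/493 450/493 3 9 N
7 120/173 120/173 180/173 180/173 3 10 W
final 2 10 W

n=0: pose=(6,8,S); sL=15/52, sR=15/34; mL=1035/1768, mR=225/442; mL+mR=1935/1768 → advance +1; mR−mL=-135/1768 → turn -1·90°
n=1: pose=(6,7,W); sL=120/281, sR=120/257; mL=49140/72217, mR=47700/72217; mL+mR=96840/72217 → advance +1; mR−mL=-1440/72217 → turn -1·90°
n=2: pose=(5,7,N); sL=60/113, sR=60/181; mL=12210/20453, mR=14250/20453; mL+mR=26460/20453 → advance +1; mR−mL=2040/20453 → turn +1·90°
n=3: pose=(5,8,W); sL=120/241, sR=8/15; mL=2828/3615, mR=2764/3615; mL+mR=1864/1205 → advance +1; mR−mL=-64/3615 → turn -1·90°
n=4: pose=(4,8,N); sL=30/49, sR=10/27; mL=895/1323, mR=1055/1323; mL+mR=650/441 → advance +1; mR−mL=160/1323 → turn +1·90°
n=5: pose=(4,9,W); sL=24/41, sR=120/197; mL=7284/8077, mR=7188/8077; mL+mR=14472/8077 → advance +1; mR−mL=-96/8077 → turn -1·90°
n=6: pose=(3,9,N); sL=12/17, sR=12/29; mL=378/493, mR=450/493; mL+mR=828/493 → advance +1; mR−mL=72/493 → turn +1·90°
n=7: pose=(3,10,W); sL=120/173, sR=120/173; mL=180/173, mR=180/173; mL+mR=360/173 → advance +1; mR−mL=0 → turn +0·90°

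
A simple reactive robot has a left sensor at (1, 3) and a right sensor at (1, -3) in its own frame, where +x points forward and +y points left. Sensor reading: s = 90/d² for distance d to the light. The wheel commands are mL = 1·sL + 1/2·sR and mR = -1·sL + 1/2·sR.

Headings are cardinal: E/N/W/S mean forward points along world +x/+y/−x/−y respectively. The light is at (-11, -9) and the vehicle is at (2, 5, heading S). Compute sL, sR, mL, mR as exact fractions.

18/85 90/269 8667/22865 -1017/22865

left sensor world pos  = (5, 4); dL² = 425
right sensor world pos = (-1, 4); dR² = 269
sL = 90/425 = 18/85
sR = 90/269 = 90/269
mL = 1·sL + 1/2·sR = 8667/22865
mR = -1·sL + 1/2·sR = -1017/22865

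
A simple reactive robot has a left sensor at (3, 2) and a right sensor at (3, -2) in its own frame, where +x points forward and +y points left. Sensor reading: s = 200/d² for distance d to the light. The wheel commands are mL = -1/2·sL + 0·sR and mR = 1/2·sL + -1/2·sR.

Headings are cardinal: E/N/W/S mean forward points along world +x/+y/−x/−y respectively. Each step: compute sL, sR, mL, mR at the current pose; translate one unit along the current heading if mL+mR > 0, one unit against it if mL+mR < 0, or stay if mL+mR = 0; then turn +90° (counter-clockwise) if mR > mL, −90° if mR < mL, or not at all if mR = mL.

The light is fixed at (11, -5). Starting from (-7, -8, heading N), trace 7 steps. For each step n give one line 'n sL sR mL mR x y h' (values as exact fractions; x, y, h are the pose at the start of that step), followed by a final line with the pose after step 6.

n=0: pose=(-7,-8,N); sL=1/2, sR=25/32; mL=-1/4, mR=-9/64; mL+mR=-25/64 → advance -1; mR−mL=7/64 → turn +1·90°
n=1: pose=(-7,-9,W); sL=200/477, sR=40/89; mL=-100/477, mR=-640/42453; mL+mR=-20/89 → advance -1; mR−mL=8260/42453 → turn +1·90°
n=2: pose=(-6,-9,S); sL=100/137, sR=20/41; mL=-50/137, mR=680/5617; mL+mR=-10/41 → advance -1; mR−mL=2730/5617 → turn +1·90°
n=3: pose=(-6,-8,E); sL=200/197, sR=200/221; mL=-100/197, mR=2400/43537; mL+mR=-100/221 → advance -1; mR−mL=24500/43537 → turn +1·90°
n=4: pose=(-7,-8,N); sL=1/2, sR=25/32; mL=-1/4, mR=-9/64; mL+mR=-25/64 → advance -1; mR−mL=7/64 → turn +1·90°
n=5: pose=(-7,-9,W); sL=200/477, sR=40/89; mL=-100/477, mR=-640/42453; mL+mR=-20/89 → advance -1; mR−mL=8260/42453 → turn +1·90°
n=6: pose=(-6,-9,S); sL=100/137, sR=20/41; mL=-50/137, mR=680/5617; mL+mR=-10/41 → advance -1; mR−mL=2730/5617 → turn +1·90°

0 1/2 25/32 -1/4 -9/64 -7 -8 N
1 200/477 40/89 -100/477 -640/42453 -7 -9 W
2 100/137 20/41 -50/137 680/5617 -6 -9 S
3 200/197 200/221 -100/197 2400/43537 -6 -8 E
4 1/2 25/32 -1/4 -9/64 -7 -8 N
5 200/477 40/89 -100/477 -640/42453 -7 -9 W
6 100/137 20/41 -50/137 680/5617 -6 -9 S
final -6 -8 E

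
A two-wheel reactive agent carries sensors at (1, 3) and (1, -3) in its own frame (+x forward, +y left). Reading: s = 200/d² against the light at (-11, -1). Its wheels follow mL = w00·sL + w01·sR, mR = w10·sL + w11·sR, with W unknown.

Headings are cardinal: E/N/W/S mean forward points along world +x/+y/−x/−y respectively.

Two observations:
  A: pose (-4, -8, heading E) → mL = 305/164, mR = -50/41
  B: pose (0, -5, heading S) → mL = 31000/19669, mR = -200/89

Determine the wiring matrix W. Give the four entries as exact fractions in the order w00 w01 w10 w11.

1/2 1/2 0 -1

obs A: pose=(-4,-8,E) → sL=5/2, sR=50/41, mL=305/164, mR=-50/41
obs B: pose=(0,-5,S) → sL=200/221, sR=200/89, mL=31000/19669, mR=-200/89
sensor matrix S = [[5/2, 50/41], [200/221, 200/89]]; det S = 3640500/806429
solve [mL_A; mL_B] = S·[w00; w01] and [mR_A; mR_B] = S·[w10; w11]:
  w00 = 1/2, w01 = 1/2, w10 = 0, w11 = -1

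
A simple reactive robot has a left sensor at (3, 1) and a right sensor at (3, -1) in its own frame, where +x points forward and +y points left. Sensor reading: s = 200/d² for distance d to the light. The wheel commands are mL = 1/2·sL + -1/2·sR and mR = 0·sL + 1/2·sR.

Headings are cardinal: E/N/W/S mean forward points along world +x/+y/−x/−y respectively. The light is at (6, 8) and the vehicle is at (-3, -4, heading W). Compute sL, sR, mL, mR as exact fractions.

200/313 40/53 -960/16589 20/53

left sensor world pos  = (-6, -5); dL² = 313
right sensor world pos = (-6, -3); dR² = 265
sL = 200/313 = 200/313
sR = 200/265 = 40/53
mL = 1/2·sL + -1/2·sR = -960/16589
mR = 0·sL + 1/2·sR = 20/53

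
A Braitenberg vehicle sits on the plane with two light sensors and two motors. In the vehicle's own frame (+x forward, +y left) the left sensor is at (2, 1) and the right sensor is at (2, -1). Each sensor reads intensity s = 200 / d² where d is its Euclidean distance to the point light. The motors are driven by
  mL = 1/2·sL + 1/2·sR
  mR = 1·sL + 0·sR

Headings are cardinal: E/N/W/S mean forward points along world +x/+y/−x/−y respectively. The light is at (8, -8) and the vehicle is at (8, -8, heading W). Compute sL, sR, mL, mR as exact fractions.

left sensor world pos  = (6, -9); dL² = 5
right sensor world pos = (6, -7); dR² = 5
sL = 200/5 = 40
sR = 200/5 = 40
mL = 1/2·sL + 1/2·sR = 40
mR = 1·sL + 0·sR = 40

40 40 40 40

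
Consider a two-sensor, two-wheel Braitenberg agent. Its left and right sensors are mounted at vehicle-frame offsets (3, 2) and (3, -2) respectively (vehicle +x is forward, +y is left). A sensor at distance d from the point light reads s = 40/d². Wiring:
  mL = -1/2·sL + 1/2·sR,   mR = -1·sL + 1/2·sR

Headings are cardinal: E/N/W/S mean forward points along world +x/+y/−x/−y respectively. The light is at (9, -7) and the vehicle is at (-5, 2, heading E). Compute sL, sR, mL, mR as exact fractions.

left sensor world pos  = (-2, 4); dL² = 242
right sensor world pos = (-2, 0); dR² = 170
sL = 40/242 = 20/121
sR = 40/170 = 4/17
mL = -1/2·sL + 1/2·sR = 72/2057
mR = -1·sL + 1/2·sR = -98/2057

20/121 4/17 72/2057 -98/2057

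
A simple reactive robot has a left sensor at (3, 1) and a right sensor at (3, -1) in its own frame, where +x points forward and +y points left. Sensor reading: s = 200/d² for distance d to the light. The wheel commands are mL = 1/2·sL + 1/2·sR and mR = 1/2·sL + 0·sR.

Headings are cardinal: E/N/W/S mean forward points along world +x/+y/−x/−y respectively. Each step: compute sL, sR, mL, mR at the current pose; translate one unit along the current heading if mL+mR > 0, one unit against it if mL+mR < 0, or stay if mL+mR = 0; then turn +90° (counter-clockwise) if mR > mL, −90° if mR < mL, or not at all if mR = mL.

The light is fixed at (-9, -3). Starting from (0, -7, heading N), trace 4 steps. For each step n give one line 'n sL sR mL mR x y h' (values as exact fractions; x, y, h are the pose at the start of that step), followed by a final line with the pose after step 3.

0 40/13 200/101 3320/1313 20/13 0 -7 N
1 50/37 5/4 385/296 25/37 0 -6 E
2 200/157 200/117 27400/18369 100/157 1 -6 S
3 100/37 100/29 3300/1073 50/37 1 -7 W
final 0 -7 N

n=0: pose=(0,-7,N); sL=40/13, sR=200/101; mL=3320/1313, mR=20/13; mL+mR=5340/1313 → advance +1; mR−mL=-100/101 → turn -1·90°
n=1: pose=(0,-6,E); sL=50/37, sR=5/4; mL=385/296, mR=25/37; mL+mR=585/296 → advance +1; mR−mL=-5/8 → turn -1·90°
n=2: pose=(1,-6,S); sL=200/157, sR=200/117; mL=27400/18369, mR=100/157; mL+mR=39100/18369 → advance +1; mR−mL=-100/117 → turn -1·90°
n=3: pose=(1,-7,W); sL=100/37, sR=100/29; mL=3300/1073, mR=50/37; mL+mR=4750/1073 → advance +1; mR−mL=-50/29 → turn -1·90°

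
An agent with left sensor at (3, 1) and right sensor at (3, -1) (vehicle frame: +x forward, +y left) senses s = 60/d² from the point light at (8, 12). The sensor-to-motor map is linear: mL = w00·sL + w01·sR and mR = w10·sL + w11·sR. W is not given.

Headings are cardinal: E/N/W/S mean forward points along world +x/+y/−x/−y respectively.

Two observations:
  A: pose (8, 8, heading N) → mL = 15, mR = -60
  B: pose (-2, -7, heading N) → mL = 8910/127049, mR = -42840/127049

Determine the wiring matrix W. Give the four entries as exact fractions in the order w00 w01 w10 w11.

obs A: pose=(8,8,N) → sL=30, sR=30, mL=15, mR=-60
obs B: pose=(-2,-7,N) → sL=60/377, sR=60/337, mL=8910/127049, mR=-42840/127049
sensor matrix S = [[30, 30], [60/377, 60/337]]; det S = 72000/127049
solve [mL_A; mL_B] = S·[w00; w01] and [mR_A; mR_B] = S·[w10; w11]:
  w00 = 1, w01 = -1/2, w10 = -1, w11 = -1

1 -1/2 -1 -1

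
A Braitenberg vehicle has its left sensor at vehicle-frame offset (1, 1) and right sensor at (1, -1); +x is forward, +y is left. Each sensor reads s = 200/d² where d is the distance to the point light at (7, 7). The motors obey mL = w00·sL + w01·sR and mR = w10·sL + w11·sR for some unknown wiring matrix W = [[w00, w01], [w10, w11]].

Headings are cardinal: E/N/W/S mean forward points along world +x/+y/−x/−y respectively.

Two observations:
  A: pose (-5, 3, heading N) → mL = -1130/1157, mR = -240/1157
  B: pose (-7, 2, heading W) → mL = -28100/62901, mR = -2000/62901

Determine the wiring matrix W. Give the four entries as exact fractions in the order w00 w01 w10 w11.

1/2 -1 1/2 -1/2

obs A: pose=(-5,3,N) → sL=100/89, sR=20/13, mL=-1130/1157, mR=-240/1157
obs B: pose=(-7,2,W) → sL=200/261, sR=200/241, mL=-28100/62901, mR=-2000/62901
sensor matrix S = [[100/89, 20/13], [200/261, 200/241]]; det S = -17936000/72776457
solve [mL_A; mL_B] = S·[w00; w01] and [mR_A; mR_B] = S·[w10; w11]:
  w00 = 1/2, w01 = -1, w10 = 1/2, w11 = -1/2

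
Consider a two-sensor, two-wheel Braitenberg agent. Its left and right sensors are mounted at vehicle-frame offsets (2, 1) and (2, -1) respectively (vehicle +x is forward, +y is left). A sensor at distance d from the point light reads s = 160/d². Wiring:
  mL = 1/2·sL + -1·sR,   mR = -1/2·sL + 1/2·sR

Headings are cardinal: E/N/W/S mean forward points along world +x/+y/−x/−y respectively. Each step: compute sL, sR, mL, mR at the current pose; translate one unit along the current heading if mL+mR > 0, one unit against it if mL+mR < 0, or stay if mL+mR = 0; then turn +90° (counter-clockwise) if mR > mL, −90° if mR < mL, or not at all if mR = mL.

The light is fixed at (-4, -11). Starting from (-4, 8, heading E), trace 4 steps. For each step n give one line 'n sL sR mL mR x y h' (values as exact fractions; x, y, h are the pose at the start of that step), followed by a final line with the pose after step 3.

0 40/101 20/41 -1200/4141 190/4141 -4 8 E
1 32/89 160/441 -7184/39249 64/39249 -5 8 N
2 80/149 16/37 -904/5513 -288/5513 -5 7 W
3 160/257 160/257 -80/257 0 -4 7 S
final -4 8 E

n=0: pose=(-4,8,E); sL=40/101, sR=20/41; mL=-1200/4141, mR=190/4141; mL+mR=-10/41 → advance -1; mR−mL=1390/4141 → turn +1·90°
n=1: pose=(-5,8,N); sL=32/89, sR=160/441; mL=-7184/39249, mR=64/39249; mL+mR=-80/441 → advance -1; mR−mL=2416/13083 → turn +1·90°
n=2: pose=(-5,7,W); sL=80/149, sR=16/37; mL=-904/5513, mR=-288/5513; mL+mR=-8/37 → advance -1; mR−mL=616/5513 → turn +1·90°
n=3: pose=(-4,7,S); sL=160/257, sR=160/257; mL=-80/257, mR=0; mL+mR=-80/257 → advance -1; mR−mL=80/257 → turn +1·90°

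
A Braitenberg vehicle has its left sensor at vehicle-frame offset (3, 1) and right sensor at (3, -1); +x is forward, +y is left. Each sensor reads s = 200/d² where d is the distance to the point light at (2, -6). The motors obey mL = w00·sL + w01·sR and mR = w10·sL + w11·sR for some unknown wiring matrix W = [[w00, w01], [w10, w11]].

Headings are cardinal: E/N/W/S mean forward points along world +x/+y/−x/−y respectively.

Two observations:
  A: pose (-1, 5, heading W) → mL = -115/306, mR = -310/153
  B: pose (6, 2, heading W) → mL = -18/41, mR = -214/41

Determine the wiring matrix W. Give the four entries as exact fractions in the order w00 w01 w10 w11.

obs A: pose=(-1,5,W) → sL=25/17, sR=10/9, mL=-115/306, mR=-310/153
obs B: pose=(6,2,W) → sL=4, sR=100/41, mL=-18/41, mR=-214/41
sensor matrix S = [[25/17, 10/9], [4, 100/41]]; det S = -5380/6273
solve [mL_A; mL_B] = S·[w00; w01] and [mR_A; mR_B] = S·[w10; w11]:
  w00 = 1/2, w01 = -1, w10 = -1, w11 = -1/2

1/2 -1 -1 -1/2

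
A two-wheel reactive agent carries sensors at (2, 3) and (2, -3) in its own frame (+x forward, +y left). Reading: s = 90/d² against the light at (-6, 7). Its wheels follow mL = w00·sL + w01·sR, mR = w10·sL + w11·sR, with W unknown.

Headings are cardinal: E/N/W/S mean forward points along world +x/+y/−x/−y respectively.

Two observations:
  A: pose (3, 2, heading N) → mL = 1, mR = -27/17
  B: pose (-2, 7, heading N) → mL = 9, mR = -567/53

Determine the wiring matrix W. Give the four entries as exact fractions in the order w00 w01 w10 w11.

obs A: pose=(3,2,N) → sL=2, sR=10/17, mL=1, mR=-27/17
obs B: pose=(-2,7,N) → sL=18, sR=90/53, mL=9, mR=-567/53
sensor matrix S = [[2, 10/17], [18, 90/53]]; det S = -6480/901
solve [mL_A; mL_B] = S·[w00; w01] and [mR_A; mR_B] = S·[w10; w11]:
  w00 = 1/2, w01 = 0, w10 = -1/2, w11 = -1

1/2 0 -1/2 -1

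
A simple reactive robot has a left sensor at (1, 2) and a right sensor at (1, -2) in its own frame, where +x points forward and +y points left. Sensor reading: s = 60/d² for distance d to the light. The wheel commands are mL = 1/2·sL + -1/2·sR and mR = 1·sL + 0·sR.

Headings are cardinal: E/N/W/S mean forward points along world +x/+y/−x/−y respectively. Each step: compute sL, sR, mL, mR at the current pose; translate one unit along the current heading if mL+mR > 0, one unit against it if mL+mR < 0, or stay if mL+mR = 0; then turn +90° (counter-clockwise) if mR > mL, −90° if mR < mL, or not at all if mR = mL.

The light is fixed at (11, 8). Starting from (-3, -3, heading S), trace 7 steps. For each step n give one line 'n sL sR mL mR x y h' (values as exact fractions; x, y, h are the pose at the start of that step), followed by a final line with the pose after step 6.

n=0: pose=(-3,-3,S); sL=5/24, sR=3/20; mL=7/240, mR=5/24; mL+mR=19/80 → advance +1; mR−mL=43/240 → turn +1·90°
n=1: pose=(-3,-4,E); sL=60/269, sR=12/73; mL=576/19637, mR=60/269; mL+mR=4956/19637 → advance +1; mR−mL=3804/19637 → turn +1·90°
n=2: pose=(-2,-4,N); sL=30/173, sR=30/121; mL=-780/20933, mR=30/173; mL+mR=2850/20933 → advance +1; mR−mL=4410/20933 → turn +1·90°
n=3: pose=(-2,-3,W); sL=12/73, sR=60/277; mL=-528/20221, mR=12/73; mL+mR=2796/20221 → advance +1; mR−mL=3852/20221 → turn +1·90°
n=4: pose=(-3,-3,S); sL=5/24, sR=3/20; mL=7/240, mR=5/24; mL+mR=19/80 → advance +1; mR−mL=43/240 → turn +1·90°
n=5: pose=(-3,-4,E); sL=60/269, sR=12/73; mL=576/19637, mR=60/269; mL+mR=4956/19637 → advance +1; mR−mL=3804/19637 → turn +1·90°
n=6: pose=(-2,-4,N); sL=30/173, sR=30/121; mL=-780/20933, mR=30/173; mL+mR=2850/20933 → advance +1; mR−mL=4410/20933 → turn +1·90°

0 5/24 3/20 7/240 5/24 -3 -3 S
1 60/269 12/73 576/19637 60/269 -3 -4 E
2 30/173 30/121 -780/20933 30/173 -2 -4 N
3 12/73 60/277 -528/20221 12/73 -2 -3 W
4 5/24 3/20 7/240 5/24 -3 -3 S
5 60/269 12/73 576/19637 60/269 -3 -4 E
6 30/173 30/121 -780/20933 30/173 -2 -4 N
final -2 -3 W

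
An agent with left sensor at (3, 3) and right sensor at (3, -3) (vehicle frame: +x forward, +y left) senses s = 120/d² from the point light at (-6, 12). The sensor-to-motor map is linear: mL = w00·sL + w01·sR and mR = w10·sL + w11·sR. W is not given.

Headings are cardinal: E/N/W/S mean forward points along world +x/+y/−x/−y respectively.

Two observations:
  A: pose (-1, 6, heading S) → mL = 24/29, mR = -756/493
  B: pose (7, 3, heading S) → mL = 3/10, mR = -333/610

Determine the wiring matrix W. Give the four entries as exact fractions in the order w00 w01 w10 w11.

1 0 -1 -1/2

obs A: pose=(-1,6,S) → sL=24/29, sR=24/17, mL=24/29, mR=-756/493
obs B: pose=(7,3,S) → sL=3/10, sR=30/61, mL=3/10, mR=-333/610
sensor matrix S = [[24/29, 24/17], [3/10, 30/61]]; det S = -2484/150365
solve [mL_A; mL_B] = S·[w00; w01] and [mR_A; mR_B] = S·[w10; w11]:
  w00 = 1, w01 = 0, w10 = -1, w11 = -1/2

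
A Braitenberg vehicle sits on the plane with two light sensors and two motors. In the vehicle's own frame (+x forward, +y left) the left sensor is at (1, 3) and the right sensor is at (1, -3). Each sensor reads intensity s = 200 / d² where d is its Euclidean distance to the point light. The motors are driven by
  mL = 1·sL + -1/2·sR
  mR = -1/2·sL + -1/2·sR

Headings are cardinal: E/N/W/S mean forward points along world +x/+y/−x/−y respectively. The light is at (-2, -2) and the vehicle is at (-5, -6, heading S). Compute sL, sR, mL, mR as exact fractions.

left sensor world pos  = (-2, -7); dL² = 25
right sensor world pos = (-8, -7); dR² = 61
sL = 200/25 = 8
sR = 200/61 = 200/61
mL = 1·sL + -1/2·sR = 388/61
mR = -1/2·sL + -1/2·sR = -344/61

8 200/61 388/61 -344/61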